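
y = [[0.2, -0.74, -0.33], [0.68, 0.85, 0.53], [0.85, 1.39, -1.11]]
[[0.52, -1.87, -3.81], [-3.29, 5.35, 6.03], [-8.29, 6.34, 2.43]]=y @ [[-3.27, 3.39, 1.23], [-2.44, 3.1, 3.87], [1.91, 0.77, 3.60]]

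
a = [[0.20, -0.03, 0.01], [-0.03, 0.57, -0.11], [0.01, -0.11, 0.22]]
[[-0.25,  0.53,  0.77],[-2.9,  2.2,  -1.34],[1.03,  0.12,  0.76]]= a @ [[-2.1,3.22,3.49], [-4.73,4.54,-1.70], [2.42,2.67,2.45]]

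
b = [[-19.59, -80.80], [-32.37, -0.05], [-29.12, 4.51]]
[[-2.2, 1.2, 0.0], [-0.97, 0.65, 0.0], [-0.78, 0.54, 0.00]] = b @ [[0.03, -0.02, -0.00], [0.02, -0.01, -0.0]]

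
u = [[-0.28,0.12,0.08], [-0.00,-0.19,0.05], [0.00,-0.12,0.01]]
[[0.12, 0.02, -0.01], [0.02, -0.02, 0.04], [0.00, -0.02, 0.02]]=u @ [[-0.29, 0.09, 0.08], [0.03, 0.18, -0.15], [0.47, 0.25, 0.33]]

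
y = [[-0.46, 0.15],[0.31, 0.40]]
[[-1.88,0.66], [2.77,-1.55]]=y@[[5.07, -2.16], [3.0, -2.21]]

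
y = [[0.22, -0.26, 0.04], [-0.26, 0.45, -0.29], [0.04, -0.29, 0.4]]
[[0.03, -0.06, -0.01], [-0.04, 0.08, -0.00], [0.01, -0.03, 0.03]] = y @ [[0.07, -0.08, -0.05], [-0.08, 0.15, 0.03], [-0.05, 0.03, 0.1]]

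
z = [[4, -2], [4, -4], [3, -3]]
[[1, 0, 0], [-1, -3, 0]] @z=[[4, -2], [-16, 14]]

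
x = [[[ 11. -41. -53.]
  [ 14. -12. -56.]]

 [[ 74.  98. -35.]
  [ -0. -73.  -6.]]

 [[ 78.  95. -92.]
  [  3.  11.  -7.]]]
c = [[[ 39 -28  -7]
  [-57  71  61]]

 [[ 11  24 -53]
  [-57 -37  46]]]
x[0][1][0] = 14.0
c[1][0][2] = -53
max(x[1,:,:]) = 98.0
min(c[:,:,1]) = -37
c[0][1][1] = 71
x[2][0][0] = 78.0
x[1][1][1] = -73.0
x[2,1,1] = 11.0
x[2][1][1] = 11.0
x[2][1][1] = 11.0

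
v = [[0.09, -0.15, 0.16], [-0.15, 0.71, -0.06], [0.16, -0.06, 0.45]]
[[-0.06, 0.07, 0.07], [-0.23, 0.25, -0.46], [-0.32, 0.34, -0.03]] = v @ [[0.91, 0.47, -0.69],[-0.22, 0.50, -0.79],[-1.07, 0.65, 0.08]]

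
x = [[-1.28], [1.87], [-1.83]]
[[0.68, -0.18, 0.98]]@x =[[-3.00]]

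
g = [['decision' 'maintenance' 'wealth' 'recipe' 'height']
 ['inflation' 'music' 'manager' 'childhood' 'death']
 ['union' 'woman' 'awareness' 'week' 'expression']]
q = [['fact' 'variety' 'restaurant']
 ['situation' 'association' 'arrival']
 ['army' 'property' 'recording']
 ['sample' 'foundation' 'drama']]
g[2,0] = 'union'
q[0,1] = 'variety'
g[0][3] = 'recipe'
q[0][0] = 'fact'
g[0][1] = 'maintenance'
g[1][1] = 'music'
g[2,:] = ['union', 'woman', 'awareness', 'week', 'expression']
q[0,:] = ['fact', 'variety', 'restaurant']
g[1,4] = 'death'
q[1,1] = 'association'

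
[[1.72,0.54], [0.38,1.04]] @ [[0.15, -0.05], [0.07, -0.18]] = [[0.3, -0.18], [0.13, -0.21]]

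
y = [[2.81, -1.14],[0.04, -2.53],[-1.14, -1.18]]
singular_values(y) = [3.33, 2.68]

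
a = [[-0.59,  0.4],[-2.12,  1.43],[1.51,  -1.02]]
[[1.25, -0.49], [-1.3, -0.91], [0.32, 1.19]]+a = [[0.66, -0.09], [-3.42, 0.52], [1.83, 0.17]]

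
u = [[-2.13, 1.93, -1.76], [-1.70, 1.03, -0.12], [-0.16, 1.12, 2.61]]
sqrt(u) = [[-0.68, 1.80, -1.01],  [-1.36, 1.89, -0.41],  [0.16, 0.23, 1.69]]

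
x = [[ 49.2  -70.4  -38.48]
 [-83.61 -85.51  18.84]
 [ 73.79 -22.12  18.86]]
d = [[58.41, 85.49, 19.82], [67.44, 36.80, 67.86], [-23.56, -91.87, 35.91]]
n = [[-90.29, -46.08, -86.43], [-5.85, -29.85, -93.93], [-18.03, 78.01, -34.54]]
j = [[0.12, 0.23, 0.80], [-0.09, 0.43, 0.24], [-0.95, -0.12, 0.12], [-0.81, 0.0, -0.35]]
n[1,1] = -29.85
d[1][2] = 67.86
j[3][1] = 0.004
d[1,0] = 67.44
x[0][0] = 49.2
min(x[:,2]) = -38.48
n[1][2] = -93.93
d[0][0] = 58.41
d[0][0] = 58.41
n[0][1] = -46.08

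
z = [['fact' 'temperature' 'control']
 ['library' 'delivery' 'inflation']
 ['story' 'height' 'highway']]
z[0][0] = 'fact'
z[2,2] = 'highway'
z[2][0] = 'story'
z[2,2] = 'highway'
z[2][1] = 'height'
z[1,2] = 'inflation'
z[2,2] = 'highway'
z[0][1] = 'temperature'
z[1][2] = 'inflation'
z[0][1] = 'temperature'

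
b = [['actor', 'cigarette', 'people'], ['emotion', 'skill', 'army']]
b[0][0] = 'actor'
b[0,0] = 'actor'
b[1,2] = 'army'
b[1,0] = 'emotion'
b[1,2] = 'army'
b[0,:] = ['actor', 'cigarette', 'people']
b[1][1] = 'skill'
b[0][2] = 'people'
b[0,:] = ['actor', 'cigarette', 'people']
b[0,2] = 'people'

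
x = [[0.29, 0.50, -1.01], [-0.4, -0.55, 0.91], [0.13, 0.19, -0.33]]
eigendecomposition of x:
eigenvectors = [[0.80, -0.84, -0.57], [-0.56, 0.49, 0.79], [0.22, -0.21, 0.23]]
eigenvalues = [-0.34, -0.26, 0.0]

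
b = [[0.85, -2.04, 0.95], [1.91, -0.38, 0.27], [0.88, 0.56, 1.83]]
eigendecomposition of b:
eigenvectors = [[(-0.68+0j), (-0.68-0j), 0.24+0.00j],[(-0.14+0.65j), (-0.14-0.65j), 0.27+0.00j],[(0.29+0.09j), 0.29-0.09j, (0.93+0j)]]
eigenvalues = [(0.04+1.81j), (0.04-1.81j), (2.22+0j)]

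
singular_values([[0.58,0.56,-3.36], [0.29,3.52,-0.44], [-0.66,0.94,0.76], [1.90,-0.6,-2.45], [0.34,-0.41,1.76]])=[4.88, 3.73, 1.46]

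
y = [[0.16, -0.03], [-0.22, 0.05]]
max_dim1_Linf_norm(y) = 0.22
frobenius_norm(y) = 0.28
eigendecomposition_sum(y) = [[0.16, -0.03], [-0.23, 0.04]] + [[0.00,  0.0], [0.01,  0.01]]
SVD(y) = [[-0.59, 0.81], [0.81, 0.59]] @ diag([0.2781630254225396, 0.0050330197475863415]) @ [[-0.98, 0.21], [0.21, 0.98]]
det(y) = 0.00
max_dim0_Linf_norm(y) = 0.22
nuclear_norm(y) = 0.28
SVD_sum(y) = [[0.16, -0.03], [-0.22, 0.05]] + [[0.00, 0.00], [0.00, 0.0]]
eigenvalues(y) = [0.2, 0.01]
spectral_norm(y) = 0.28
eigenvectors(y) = [[0.57,0.19], [-0.82,0.98]]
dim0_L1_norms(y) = [0.38, 0.08]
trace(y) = 0.21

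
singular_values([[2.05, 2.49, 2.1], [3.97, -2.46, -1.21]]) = [4.83, 3.84]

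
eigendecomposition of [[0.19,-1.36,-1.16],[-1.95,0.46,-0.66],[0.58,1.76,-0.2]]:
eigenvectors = [[0.67+0.00j, -0.09+0.45j, -0.09-0.45j], [-0.66+0.00j, -0.23+0.43j, -0.23-0.43j], [-0.34+0.00j, (0.74+0j), (0.74-0j)]]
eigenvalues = [(2.11+0j), (-0.83+1.39j), (-0.83-1.39j)]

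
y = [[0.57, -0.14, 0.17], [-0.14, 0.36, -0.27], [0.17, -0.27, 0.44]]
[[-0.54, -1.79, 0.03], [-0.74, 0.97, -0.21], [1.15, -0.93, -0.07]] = y @ [[-2.0, -2.73, 0.01], [-0.56, 1.55, -1.31], [3.04, -0.10, -0.96]]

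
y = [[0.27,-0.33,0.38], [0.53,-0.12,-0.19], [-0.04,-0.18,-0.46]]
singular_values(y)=[0.67, 0.62, 0.28]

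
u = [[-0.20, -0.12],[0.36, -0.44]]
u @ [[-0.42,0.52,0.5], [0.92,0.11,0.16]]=[[-0.03, -0.12, -0.12], [-0.56, 0.14, 0.11]]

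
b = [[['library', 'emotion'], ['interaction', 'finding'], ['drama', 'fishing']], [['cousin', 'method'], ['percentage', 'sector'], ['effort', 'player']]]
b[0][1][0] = 'interaction'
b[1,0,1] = 'method'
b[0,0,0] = 'library'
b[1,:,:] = [['cousin', 'method'], ['percentage', 'sector'], ['effort', 'player']]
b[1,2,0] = 'effort'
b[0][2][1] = 'fishing'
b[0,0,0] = 'library'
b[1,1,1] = 'sector'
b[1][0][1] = 'method'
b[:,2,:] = [['drama', 'fishing'], ['effort', 'player']]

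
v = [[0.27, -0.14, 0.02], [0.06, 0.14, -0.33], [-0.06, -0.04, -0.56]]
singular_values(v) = [0.65, 0.3, 0.16]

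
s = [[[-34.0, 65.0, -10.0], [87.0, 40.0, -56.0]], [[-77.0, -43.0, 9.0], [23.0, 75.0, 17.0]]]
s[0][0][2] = -10.0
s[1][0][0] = -77.0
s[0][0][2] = -10.0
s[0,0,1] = 65.0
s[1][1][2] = 17.0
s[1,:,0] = [-77.0, 23.0]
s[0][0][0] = -34.0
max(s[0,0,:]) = 65.0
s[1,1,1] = 75.0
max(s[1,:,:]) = 75.0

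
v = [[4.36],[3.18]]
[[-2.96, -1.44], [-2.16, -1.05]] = v @ [[-0.68, -0.33]]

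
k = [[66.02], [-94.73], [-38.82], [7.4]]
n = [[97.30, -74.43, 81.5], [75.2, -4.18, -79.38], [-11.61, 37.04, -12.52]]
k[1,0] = -94.73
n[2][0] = -11.61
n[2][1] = 37.04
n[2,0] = -11.61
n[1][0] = 75.2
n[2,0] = -11.61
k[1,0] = -94.73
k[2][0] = -38.82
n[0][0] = 97.3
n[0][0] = 97.3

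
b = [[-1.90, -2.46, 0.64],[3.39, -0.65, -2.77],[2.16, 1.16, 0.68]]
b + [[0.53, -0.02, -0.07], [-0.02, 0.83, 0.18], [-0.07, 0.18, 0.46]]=[[-1.37, -2.48, 0.57], [3.37, 0.18, -2.59], [2.09, 1.34, 1.14]]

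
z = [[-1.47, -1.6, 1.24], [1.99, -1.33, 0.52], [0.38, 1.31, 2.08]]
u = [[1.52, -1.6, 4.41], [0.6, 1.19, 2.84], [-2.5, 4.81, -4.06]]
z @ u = [[-6.29,6.41,-16.06], [0.93,-2.27,2.89], [-3.84,10.96,-3.05]]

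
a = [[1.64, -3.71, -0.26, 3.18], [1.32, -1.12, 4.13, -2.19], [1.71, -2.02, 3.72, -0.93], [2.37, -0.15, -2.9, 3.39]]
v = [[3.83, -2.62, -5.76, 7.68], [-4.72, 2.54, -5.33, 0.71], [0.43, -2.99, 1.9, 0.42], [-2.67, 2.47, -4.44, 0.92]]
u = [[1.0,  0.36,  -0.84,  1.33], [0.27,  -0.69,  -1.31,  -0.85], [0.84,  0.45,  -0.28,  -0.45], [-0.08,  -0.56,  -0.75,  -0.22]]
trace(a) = 7.63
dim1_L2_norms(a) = [5.16, 4.98, 4.66, 5.05]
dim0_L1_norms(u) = [2.19, 2.06, 3.18, 2.85]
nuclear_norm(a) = 15.79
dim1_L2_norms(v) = [10.66, 7.59, 3.59, 5.81]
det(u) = -0.00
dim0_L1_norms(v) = [11.65, 10.62, 17.43, 9.73]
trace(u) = -0.19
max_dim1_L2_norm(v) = 10.66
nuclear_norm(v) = 22.87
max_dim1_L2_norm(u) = 1.9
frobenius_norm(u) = 2.95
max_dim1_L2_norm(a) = 5.16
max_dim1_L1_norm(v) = 19.89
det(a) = 9.23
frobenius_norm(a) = 9.94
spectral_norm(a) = 7.59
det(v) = 0.57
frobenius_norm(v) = 14.77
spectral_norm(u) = 2.00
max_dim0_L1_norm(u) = 3.18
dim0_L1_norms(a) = [7.04, 7.0, 11.01, 9.69]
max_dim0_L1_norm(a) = 11.01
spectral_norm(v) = 11.20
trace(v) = 9.19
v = u @ a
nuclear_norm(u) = 4.93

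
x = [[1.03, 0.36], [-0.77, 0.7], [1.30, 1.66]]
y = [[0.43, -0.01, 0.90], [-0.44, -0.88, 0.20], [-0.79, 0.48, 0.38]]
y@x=[[1.62,1.64], [0.48,-0.44], [-0.69,0.68]]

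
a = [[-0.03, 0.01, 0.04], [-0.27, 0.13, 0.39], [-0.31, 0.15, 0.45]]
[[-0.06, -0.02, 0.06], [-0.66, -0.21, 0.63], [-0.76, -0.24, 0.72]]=a @[[-0.56, 1.01, -0.28], [-2.08, -0.22, 0.58], [-1.39, 0.24, 1.22]]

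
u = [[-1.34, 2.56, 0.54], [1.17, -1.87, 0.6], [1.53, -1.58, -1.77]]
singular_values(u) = [4.35, 1.68, 0.34]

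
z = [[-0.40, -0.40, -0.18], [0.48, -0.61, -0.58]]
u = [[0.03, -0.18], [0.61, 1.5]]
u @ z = [[-0.10,0.10,0.10],[0.48,-1.16,-0.98]]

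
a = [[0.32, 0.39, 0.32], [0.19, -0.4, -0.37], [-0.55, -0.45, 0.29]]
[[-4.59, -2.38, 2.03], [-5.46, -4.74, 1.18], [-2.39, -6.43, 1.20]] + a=[[-4.27,  -1.99,  2.35], [-5.27,  -5.14,  0.81], [-2.94,  -6.88,  1.49]]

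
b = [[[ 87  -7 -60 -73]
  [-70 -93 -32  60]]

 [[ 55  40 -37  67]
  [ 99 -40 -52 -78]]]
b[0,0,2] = -60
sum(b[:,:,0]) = 171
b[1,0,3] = 67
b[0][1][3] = 60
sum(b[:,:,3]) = -24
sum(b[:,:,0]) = 171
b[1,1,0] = 99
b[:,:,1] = [[-7, -93], [40, -40]]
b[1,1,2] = -52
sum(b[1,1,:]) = -71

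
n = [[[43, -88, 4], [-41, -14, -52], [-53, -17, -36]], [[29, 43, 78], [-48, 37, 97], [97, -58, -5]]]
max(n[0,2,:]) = -17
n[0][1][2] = -52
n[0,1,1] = -14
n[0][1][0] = -41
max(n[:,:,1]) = 43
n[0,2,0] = -53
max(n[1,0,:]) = 78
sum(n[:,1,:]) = -21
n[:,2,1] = [-17, -58]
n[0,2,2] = -36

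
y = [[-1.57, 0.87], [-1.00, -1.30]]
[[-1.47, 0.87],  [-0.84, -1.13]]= y@[[0.91, -0.05],[-0.05, 0.91]]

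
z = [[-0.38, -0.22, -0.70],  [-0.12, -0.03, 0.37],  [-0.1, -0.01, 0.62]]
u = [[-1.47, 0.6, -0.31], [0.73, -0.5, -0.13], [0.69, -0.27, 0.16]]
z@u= [[-0.08, 0.07, 0.03], [0.41, -0.16, 0.1], [0.57, -0.22, 0.13]]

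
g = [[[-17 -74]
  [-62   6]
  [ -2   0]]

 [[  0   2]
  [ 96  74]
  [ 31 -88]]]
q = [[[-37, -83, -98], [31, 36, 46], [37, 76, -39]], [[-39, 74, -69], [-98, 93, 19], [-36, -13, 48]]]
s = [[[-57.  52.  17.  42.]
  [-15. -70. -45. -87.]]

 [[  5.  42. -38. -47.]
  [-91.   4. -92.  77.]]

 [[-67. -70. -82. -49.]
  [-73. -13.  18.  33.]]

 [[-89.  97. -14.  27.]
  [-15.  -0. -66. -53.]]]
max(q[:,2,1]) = 76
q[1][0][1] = 74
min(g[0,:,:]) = -74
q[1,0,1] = 74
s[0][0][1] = 52.0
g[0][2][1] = 0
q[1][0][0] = -39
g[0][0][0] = -17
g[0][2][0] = -2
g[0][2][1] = 0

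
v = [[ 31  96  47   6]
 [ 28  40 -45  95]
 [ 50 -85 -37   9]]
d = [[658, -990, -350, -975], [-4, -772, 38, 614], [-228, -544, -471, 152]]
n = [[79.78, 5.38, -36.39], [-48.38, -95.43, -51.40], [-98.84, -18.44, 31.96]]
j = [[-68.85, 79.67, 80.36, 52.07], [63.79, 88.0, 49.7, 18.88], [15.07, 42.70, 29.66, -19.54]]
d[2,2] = -471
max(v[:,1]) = 96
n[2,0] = -98.84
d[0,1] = -990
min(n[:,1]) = -95.43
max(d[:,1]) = -544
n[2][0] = -98.84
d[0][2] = -350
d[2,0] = -228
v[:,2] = [47, -45, -37]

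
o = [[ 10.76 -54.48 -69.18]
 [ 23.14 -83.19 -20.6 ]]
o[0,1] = -54.48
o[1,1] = -83.19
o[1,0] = 23.14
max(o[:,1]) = -54.48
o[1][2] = -20.6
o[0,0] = 10.76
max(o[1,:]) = 23.14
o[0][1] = -54.48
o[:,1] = [-54.48, -83.19]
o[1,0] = 23.14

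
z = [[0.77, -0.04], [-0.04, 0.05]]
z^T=[[0.77, -0.04],[-0.04, 0.05]]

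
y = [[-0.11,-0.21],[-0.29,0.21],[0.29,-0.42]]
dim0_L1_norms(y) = [0.69, 0.84]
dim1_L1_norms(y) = [0.32, 0.5, 0.71]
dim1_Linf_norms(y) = [0.21, 0.29, 0.42]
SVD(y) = [[0.16, 0.9], [-0.55, 0.42], [0.82, 0.11]] @ diag([0.6225126926013892, 0.23953694401943168]) @ [[0.61, -0.79], [-0.79, -0.61]]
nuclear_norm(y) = 0.86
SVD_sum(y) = [[0.06, -0.08], [-0.21, 0.27], [0.31, -0.40]] + [[-0.17, -0.13], [-0.08, -0.06], [-0.02, -0.02]]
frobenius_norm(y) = 0.67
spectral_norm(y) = 0.62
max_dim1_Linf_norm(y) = 0.42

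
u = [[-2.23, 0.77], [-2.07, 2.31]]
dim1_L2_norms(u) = [2.36, 3.1]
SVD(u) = [[-0.59, -0.81],  [-0.81, 0.59]] @ diag([3.7817917623805646, 0.9406652252478033]) @ [[0.79, -0.61],[0.61, 0.79]]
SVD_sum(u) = [[-1.76, 1.37], [-2.41, 1.87]] + [[-0.47, -0.60], [0.34, 0.44]]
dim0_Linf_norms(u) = [2.23, 2.31]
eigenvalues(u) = [-1.85, 1.93]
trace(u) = 0.08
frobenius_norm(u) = 3.90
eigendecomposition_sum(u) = [[-2.03, 0.38], [-1.01, 0.19]] + [[-0.2,0.39], [-1.06,2.12]]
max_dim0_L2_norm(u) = 3.04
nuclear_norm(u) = 4.72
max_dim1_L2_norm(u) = 3.1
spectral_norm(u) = 3.78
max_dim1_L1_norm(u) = 4.38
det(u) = -3.56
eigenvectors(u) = [[-0.90, -0.18], [-0.45, -0.98]]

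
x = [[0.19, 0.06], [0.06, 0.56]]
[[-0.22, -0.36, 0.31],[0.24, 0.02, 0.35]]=x@[[-1.36, -1.97, 1.51], [0.58, 0.24, 0.46]]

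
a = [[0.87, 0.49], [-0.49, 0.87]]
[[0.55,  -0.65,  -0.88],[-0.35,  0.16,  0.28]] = a @ [[0.65, -0.65, -0.91], [-0.04, -0.18, -0.19]]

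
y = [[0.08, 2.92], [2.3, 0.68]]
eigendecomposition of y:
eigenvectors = [[-0.78, -0.71], [0.62, -0.71]]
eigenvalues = [-2.23, 2.99]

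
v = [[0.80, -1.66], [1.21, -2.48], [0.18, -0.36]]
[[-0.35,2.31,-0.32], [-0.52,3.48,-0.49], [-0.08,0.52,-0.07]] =v @ [[-0.39, 2.55, -0.36], [0.02, -0.16, 0.02]]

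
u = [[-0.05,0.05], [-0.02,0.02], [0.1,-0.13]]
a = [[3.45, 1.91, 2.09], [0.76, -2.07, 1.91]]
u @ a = [[-0.13, -0.2, -0.01], [-0.05, -0.08, -0.00], [0.25, 0.46, -0.04]]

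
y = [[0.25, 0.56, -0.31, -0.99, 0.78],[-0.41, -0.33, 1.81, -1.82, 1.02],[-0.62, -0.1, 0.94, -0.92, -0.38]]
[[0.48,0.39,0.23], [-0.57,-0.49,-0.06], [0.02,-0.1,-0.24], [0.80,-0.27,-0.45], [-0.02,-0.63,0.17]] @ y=[[-0.18, 0.12, 0.77, -1.4, 0.68], [0.1, -0.15, -0.77, 1.51, -0.92], [0.19, 0.07, -0.41, 0.38, 0.0], [0.59, 0.58, -1.16, 0.11, 0.52], [0.15, 0.18, -0.97, 1.01, -0.72]]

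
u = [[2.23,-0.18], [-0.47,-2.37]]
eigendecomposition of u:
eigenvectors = [[0.99,0.04], [-0.10,1.0]]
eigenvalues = [2.25, -2.39]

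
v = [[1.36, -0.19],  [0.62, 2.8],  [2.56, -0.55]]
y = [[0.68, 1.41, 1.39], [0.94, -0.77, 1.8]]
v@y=[[0.75, 2.06, 1.55], [3.05, -1.28, 5.90], [1.22, 4.03, 2.57]]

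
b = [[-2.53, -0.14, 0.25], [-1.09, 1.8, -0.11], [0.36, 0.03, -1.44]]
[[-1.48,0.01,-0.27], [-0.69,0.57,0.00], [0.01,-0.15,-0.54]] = b @ [[0.60,  -0.01,  0.14],[-0.01,  0.32,  0.11],[0.14,  0.11,  0.41]]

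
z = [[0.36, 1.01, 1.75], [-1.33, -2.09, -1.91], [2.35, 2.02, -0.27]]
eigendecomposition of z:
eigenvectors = [[(0.66+0j), -0.60+0.12j, (-0.6-0.12j)], [-0.65+0.00j, 0.74+0.00j, (0.74-0j)], [0.37+0.00j, (0.06-0.28j), 0.06+0.28j]]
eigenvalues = [(0.36+0j), (-1.18+0.51j), (-1.18-0.51j)]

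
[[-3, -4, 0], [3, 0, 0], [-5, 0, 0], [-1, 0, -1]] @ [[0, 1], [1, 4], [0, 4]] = [[-4, -19], [0, 3], [0, -5], [0, -5]]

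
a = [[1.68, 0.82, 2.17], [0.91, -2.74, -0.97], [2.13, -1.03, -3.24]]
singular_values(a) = [4.8, 2.53, 2.02]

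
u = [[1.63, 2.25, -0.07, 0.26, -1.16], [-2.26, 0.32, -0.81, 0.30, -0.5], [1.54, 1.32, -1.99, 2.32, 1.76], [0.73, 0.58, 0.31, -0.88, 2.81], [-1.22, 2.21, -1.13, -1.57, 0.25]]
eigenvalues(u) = [(-0.2+3.05j), (-0.2-3.05j), (1.07+1.51j), (1.07-1.51j), (-2.42+0j)]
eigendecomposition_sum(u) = [[(-0.06+0.41j), (0.5+0.22j), (-0.15-0.04j), (-0.09-0.08j), (-0.24+0.27j)], [(-0.38+0.28j), (0.23+0.59j), (-0.09-0.15j), (-0.02-0.14j), (-0.42+0.02j)], [(1.23-0.41j), (-0.1-1.71j), (0.11+0.48j), -0.08+0.36j, 1.09+0.30j], [(1.39-0.16j), 0.27-1.83j, (0.01+0.53j), (-0.16+0.37j), (1.09+0.56j)], [(0.47+1.35j), (1.89-0.14j), -0.53+0.13j, (-0.41-0.08j), -0.31+1.21j]] + [[(-0.06-0.41j), (0.5-0.22j), (-0.15+0.04j), -0.09+0.08j, (-0.24-0.27j)],  [(-0.38-0.28j), (0.23-0.59j), -0.09+0.15j, -0.02+0.14j, (-0.42-0.02j)],  [(1.23+0.41j), -0.10+1.71j, 0.11-0.48j, (-0.08-0.36j), 1.09-0.30j],  [1.39+0.16j, (0.27+1.83j), 0.01-0.53j, -0.16-0.37j, (1.09-0.56j)],  [(0.47-1.35j), 1.89+0.14j, (-0.53-0.13j), -0.41+0.08j, (-0.31-1.21j)]] + [[(0.9+0.17j), 0.65-0.63j, 0.02+0.10j, 0.33-0.28j, -0.37+0.08j], [(-0.81+0.4j), -0.14+0.88j, (-0.07-0.06j), (-0.09+0.41j), (0.24-0.28j)], [(-0.71+1.09j), (0.47+1.19j), -0.14-0.02j, (0.19+0.58j), 0.10-0.52j], [(-0.96+0.8j), 0.09+1.23j, (-0.12-0.06j), 0.01+0.58j, (0.24-0.45j)], [-1.09-0.21j, (-0.79+0.75j), (-0.03-0.11j), (-0.39+0.33j), 0.44-0.09j]] + [[(0.9-0.17j), (0.65+0.63j), 0.02-0.10j, (0.33+0.28j), (-0.37-0.08j)],  [(-0.81-0.4j), (-0.14-0.88j), -0.07+0.06j, -0.09-0.41j, (0.24+0.28j)],  [(-0.71-1.09j), (0.47-1.19j), -0.14+0.02j, (0.19-0.58j), (0.1+0.52j)],  [-0.96-0.80j, 0.09-1.23j, (-0.12+0.06j), (0.01-0.58j), 0.24+0.45j],  [-1.09+0.21j, (-0.79-0.75j), -0.03+0.11j, (-0.39-0.33j), 0.44+0.09j]] + [[(-0.05-0j), -0.06-0.00j, 0.19+0.00j, -0.21+0.00j, 0.06+0.00j], [0.12+0.00j, 0.14+0.00j, -0.48-0.00j, (0.52-0j), (-0.15-0j)], [(0.49+0j), 0.57+0.00j, -1.94-0.00j, (2.1-0j), -0.61-0.00j], [-0.13-0.00j, (-0.16-0j), 0.53+0.00j, -0.57+0.00j, 0.17+0.00j], [0.01+0.00j, (0.01+0j), (-0.03-0j), 0.03-0.00j, (-0.01-0j)]]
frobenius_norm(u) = 7.19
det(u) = -77.96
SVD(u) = [[-0.33,-0.24,-0.58,-0.58,0.41], [0.21,-0.45,-0.05,0.57,0.65], [-0.84,0.05,-0.15,0.51,-0.15], [-0.37,0.04,0.77,-0.26,0.45], [-0.08,-0.86,0.22,-0.12,-0.44]] @ diag([4.528737328714019, 3.565787631178367, 3.2314098230761243, 2.785020041802466, 0.5364239917576984]) @ [[-0.55, -0.48, 0.33, -0.33, -0.50], [0.5, -0.7, 0.36, 0.34, 0.14], [-0.24, -0.18, 0.11, -0.48, 0.82], [-0.54, -0.31, -0.49, 0.58, 0.18], [-0.33, 0.38, 0.71, 0.46, 0.16]]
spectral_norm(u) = 4.53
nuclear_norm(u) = 14.65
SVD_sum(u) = [[0.83, 0.73, -0.5, 0.5, 0.75], [-0.53, -0.47, 0.32, -0.32, -0.48], [2.08, 1.82, -1.24, 1.26, 1.89], [0.93, 0.81, -0.55, 0.56, 0.84], [0.20, 0.18, -0.12, 0.12, 0.18]] + [[-0.43, 0.61, -0.31, -0.30, -0.12], [-0.79, 1.12, -0.57, -0.55, -0.22], [0.08, -0.11, 0.06, 0.06, 0.02], [0.08, -0.11, 0.06, 0.05, 0.02], [-1.51, 2.14, -1.09, -1.04, -0.43]] + [[0.44, 0.33, -0.21, 0.89, -1.53], [0.04, 0.03, -0.02, 0.08, -0.14], [0.11, 0.08, -0.05, 0.23, -0.39], [-0.59, -0.44, 0.28, -1.18, 2.04], [-0.17, -0.13, 0.08, -0.34, 0.59]] + [[0.86, 0.50, 0.79, -0.93, -0.29],[-0.86, -0.50, -0.79, 0.93, 0.29],[-0.76, -0.44, -0.69, 0.82, 0.26],[0.39, 0.23, 0.36, -0.42, -0.13],[0.18, 0.11, 0.17, -0.2, -0.06]] + [[-0.07, 0.08, 0.16, 0.1, 0.03], [-0.11, 0.13, 0.25, 0.16, 0.05], [0.03, -0.03, -0.06, -0.04, -0.01], [-0.08, 0.09, 0.17, 0.11, 0.04], [0.08, -0.09, -0.17, -0.11, -0.04]]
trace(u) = -0.67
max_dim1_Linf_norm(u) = 2.81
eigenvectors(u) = [[(0.15+0.08j), 0.15-0.08j, 0.14+0.34j, (0.14-0.34j), 0.09+0.00j], [0.06+0.18j, 0.06-0.18j, (-0.31-0.19j), -0.31+0.19j, (-0.23+0j)], [(0.01-0.52j), (0.01+0.52j), (-0.53+0j), -0.53-0.00j, -0.93+0.00j], [(0.12-0.55j), (0.12+0.55j), -0.48-0.15j, (-0.48+0.15j), 0.25+0.00j], [0.58+0.00j, (0.58-0j), (-0.17-0.41j), (-0.17+0.41j), (-0.01+0j)]]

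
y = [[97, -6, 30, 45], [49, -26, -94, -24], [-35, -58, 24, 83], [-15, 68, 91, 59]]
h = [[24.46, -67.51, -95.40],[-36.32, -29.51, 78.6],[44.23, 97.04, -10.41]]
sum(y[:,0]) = 96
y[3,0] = -15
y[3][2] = 91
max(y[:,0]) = 97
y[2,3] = 83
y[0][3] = 45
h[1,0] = -36.32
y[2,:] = [-35, -58, 24, 83]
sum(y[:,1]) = -22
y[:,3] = [45, -24, 83, 59]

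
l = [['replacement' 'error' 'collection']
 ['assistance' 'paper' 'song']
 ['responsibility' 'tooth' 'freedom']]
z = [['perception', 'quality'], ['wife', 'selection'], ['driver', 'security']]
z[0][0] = 'perception'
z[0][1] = 'quality'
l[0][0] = 'replacement'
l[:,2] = ['collection', 'song', 'freedom']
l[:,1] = ['error', 'paper', 'tooth']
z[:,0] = ['perception', 'wife', 'driver']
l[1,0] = 'assistance'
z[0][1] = 'quality'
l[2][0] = 'responsibility'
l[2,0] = 'responsibility'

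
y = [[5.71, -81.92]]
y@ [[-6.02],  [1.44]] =[[-152.34]]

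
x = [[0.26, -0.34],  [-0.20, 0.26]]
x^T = [[0.26,-0.2], [-0.34,0.26]]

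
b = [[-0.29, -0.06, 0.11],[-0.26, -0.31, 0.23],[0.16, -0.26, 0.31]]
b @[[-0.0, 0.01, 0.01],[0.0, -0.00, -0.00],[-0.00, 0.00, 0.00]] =[[0.0, -0.00, -0.0], [0.0, -0.0, -0.0], [0.00, 0.00, 0.0]]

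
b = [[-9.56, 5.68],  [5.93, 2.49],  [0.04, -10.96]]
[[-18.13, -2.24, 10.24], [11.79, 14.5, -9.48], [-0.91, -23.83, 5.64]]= b@[[1.95,1.53,-1.38], [0.09,2.18,-0.52]]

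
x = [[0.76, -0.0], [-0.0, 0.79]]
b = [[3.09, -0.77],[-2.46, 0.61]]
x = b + [[-2.33, 0.77],  [2.46, 0.18]]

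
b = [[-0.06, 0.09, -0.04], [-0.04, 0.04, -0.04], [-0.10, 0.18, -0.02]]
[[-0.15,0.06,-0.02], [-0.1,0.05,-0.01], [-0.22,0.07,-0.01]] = b @ [[0.43, -0.17, -0.3], [-0.85, 0.19, -0.15], [1.26, -0.92, 0.49]]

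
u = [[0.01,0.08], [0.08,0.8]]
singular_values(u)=[0.81, 0.0]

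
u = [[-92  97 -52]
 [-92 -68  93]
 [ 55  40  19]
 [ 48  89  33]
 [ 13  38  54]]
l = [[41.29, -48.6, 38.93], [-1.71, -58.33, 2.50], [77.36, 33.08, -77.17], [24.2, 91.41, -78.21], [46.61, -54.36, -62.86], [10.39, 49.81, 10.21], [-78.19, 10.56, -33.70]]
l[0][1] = -48.6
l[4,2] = -62.86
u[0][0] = -92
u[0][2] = -52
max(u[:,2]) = 93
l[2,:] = [77.36, 33.08, -77.17]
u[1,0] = -92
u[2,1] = 40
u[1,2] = 93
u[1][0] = -92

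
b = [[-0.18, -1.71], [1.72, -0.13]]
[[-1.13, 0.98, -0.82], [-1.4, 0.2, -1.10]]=b @ [[-0.76, 0.07, -0.60], [0.74, -0.58, 0.54]]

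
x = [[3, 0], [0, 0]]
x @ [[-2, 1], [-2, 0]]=[[-6, 3], [0, 0]]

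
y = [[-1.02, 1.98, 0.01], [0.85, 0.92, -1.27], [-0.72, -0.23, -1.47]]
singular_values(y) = [2.35, 1.87, 1.35]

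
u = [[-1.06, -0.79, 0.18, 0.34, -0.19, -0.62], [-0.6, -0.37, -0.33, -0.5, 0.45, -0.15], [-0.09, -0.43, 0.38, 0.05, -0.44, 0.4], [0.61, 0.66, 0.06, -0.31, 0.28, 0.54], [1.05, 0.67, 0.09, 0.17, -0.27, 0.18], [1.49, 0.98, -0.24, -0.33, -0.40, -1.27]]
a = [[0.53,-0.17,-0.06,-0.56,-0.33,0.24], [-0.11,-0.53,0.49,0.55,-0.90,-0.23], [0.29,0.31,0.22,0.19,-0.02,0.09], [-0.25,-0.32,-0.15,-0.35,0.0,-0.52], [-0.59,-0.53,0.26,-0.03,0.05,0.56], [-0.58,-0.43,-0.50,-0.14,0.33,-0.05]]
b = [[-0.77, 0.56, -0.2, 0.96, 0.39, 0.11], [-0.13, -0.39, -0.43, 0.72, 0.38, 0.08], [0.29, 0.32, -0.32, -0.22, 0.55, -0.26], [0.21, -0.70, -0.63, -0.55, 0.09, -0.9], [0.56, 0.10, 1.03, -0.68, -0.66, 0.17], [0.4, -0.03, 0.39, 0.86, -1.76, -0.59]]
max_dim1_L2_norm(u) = 2.26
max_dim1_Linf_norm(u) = 1.49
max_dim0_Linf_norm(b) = 1.76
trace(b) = -3.28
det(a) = -0.02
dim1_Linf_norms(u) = [1.06, 0.6, 0.44, 0.66, 1.05, 1.49]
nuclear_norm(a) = 4.79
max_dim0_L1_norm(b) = 3.99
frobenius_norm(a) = 2.29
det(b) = -0.49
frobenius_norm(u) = 3.49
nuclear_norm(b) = 7.26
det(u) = 0.01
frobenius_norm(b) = 3.55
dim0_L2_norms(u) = [2.28, 1.67, 0.6, 0.78, 0.86, 1.58]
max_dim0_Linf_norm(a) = 0.9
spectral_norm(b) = 2.39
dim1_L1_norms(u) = [3.18, 2.4, 1.79, 2.46, 2.43, 4.71]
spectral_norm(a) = 1.36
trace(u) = -2.90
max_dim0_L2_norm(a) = 1.06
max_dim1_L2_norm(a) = 1.3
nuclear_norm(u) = 6.27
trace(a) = -0.13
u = b @ a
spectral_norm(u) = 2.85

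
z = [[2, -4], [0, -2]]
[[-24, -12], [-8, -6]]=z @ [[-4, 0], [4, 3]]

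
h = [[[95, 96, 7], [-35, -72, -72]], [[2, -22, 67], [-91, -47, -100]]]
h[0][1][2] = -72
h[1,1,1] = -47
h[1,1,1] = -47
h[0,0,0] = 95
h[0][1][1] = -72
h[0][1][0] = -35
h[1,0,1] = -22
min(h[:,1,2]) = -100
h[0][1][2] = -72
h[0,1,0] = -35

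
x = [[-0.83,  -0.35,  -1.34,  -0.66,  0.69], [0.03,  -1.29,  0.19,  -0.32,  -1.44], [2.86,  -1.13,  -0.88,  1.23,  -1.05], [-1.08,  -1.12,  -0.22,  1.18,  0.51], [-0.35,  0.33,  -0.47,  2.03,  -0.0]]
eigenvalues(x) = [(2.13+0j), (-0.55+1.77j), (-0.55-1.77j), (-1.42+1.28j), (-1.42-1.28j)]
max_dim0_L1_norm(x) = 5.42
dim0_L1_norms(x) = [5.15, 4.22, 3.1, 5.42, 3.69]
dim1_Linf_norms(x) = [1.34, 1.44, 2.86, 1.18, 2.03]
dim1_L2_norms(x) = [1.88, 1.97, 3.58, 2.03, 2.14]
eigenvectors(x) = [[-0.05+0.00j, (0.05+0.5j), (0.05-0.5j), (0.04+0.39j), 0.04-0.39j], [-0.31+0.00j, -0.20-0.15j, (-0.2+0.15j), (-0.11+0.32j), (-0.11-0.32j)], [0.15+0.00j, (0.76+0j), (0.76-0j), (0.7+0j), 0.70-0.00j], [0.71+0.00j, (-0.07+0.06j), (-0.07-0.06j), -0.15+0.20j, (-0.15-0.2j)], [0.61+0.00j, 0.04+0.31j, (0.04-0.31j), 0.40+0.09j, 0.40-0.09j]]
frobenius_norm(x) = 5.38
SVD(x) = [[-0.23,-0.12,0.43,0.8,0.33], [0.22,0.22,0.71,-0.46,0.42], [0.94,-0.03,-0.00,0.32,-0.13], [-0.06,-0.64,0.48,-0.13,-0.59], [0.12,-0.73,-0.27,-0.17,0.59]] @ diag([3.775113811998479, 2.6617502273701508, 2.031149458388157, 1.6924455608142268, 0.7814482292020203]) @ [[0.77, -0.31, -0.14, 0.37, -0.40],[0.37, 0.10, 0.26, -0.85, -0.26],[-0.37, -0.83, -0.21, -0.25, -0.24],[0.26, 0.03, -0.79, -0.28, 0.48],[-0.27, 0.44, -0.50, -0.00, -0.70]]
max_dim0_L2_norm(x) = 3.19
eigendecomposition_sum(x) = [[0.04-0.00j, 0.03-0.00j, (-0-0j), (-0.11-0j), -0.03+0.00j], [(0.25-0j), 0.18-0.00j, (-0.02-0j), -0.67-0.00j, (-0.19+0j)], [-0.12+0.00j, (-0.09+0j), (0.01+0j), (0.32+0j), 0.09-0.00j], [(-0.57+0j), (-0.42+0j), 0.05+0.00j, 1.53+0.00j, (0.44-0j)], [(-0.48+0j), -0.35+0.00j, (0.04+0j), 1.30+0.00j, (0.37-0j)]] + [[(-0.52+0.62j), (0.64-0.59j), (-0.49-0.36j), (-0.43-0.37j), (0.91+0.27j)],  [-0.05-0.39j, 0.42j, (0.29-0.06j), 0.27-0.03j, (-0.4+0.24j)],  [(0.84+0.87j), -0.78-1.04j, (-0.62+0.67j), (-0.62+0.58j), 0.54-1.32j],  [-0.14-0.02j, (0.15+0.03j), -0.11j, 0.01-0.10j, 0.05+0.16j],  [(-0.32+0.39j), (0.39-0.37j), -0.31-0.22j, -0.27-0.23j, (0.57+0.16j)]] + [[(-0.52-0.62j), 0.64+0.59j, -0.49+0.36j, (-0.43+0.37j), 0.91-0.27j], [(-0.05+0.39j), -0.42j, (0.29+0.06j), 0.27+0.03j, (-0.4-0.24j)], [0.84-0.87j, (-0.78+1.04j), (-0.62-0.67j), (-0.62-0.58j), 0.54+1.32j], [(-0.14+0.02j), 0.15-0.03j, 0.11j, (0.01+0.1j), 0.05-0.16j], [-0.32-0.39j, (0.39+0.37j), (-0.31+0.22j), (-0.27+0.23j), 0.57-0.16j]] + [[0.09+0.36j, -0.83+0.22j, -0.18+0.11j, (0.15+0.58j), -0.55-0.57j], [-0.06+0.31j, (-0.74-0.13j), (-0.18+0.02j), -0.10+0.52j, -0.23-0.65j], [0.65-0.10j, (0.26+1.52j), 0.17+0.34j, (1.07-0.17j), -1.12+0.89j], [-0.11+0.21j, (-0.5-0.26j), (-0.14-0.02j), (-0.19+0.35j), (-0.02-0.52j)], [0.39+0.03j, (-0.05+0.91j), 0.05+0.22j, (0.64+0.04j), -0.76+0.37j]] + [[0.09-0.36j,(-0.83-0.22j),-0.18-0.11j,(0.15-0.58j),(-0.55+0.57j)], [-0.06-0.31j,(-0.74+0.13j),-0.18-0.02j,-0.10-0.52j,-0.23+0.65j], [0.65+0.10j,(0.26-1.52j),0.17-0.34j,(1.07+0.17j),-1.12-0.89j], [-0.11-0.21j,(-0.5+0.26j),(-0.14+0.02j),(-0.19-0.35j),(-0.02+0.52j)], [0.39-0.03j,(-0.05-0.91j),(0.05-0.22j),0.64-0.04j,-0.76-0.37j]]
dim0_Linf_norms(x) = [2.86, 1.29, 1.34, 2.03, 1.44]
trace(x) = -1.82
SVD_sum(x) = [[-0.66, 0.27, 0.12, -0.32, 0.34], [0.65, -0.26, -0.12, 0.32, -0.33], [2.72, -1.09, -0.49, 1.32, -1.40], [-0.16, 0.07, 0.03, -0.08, 0.09], [0.35, -0.14, -0.06, 0.17, -0.18]] + [[-0.11, -0.03, -0.08, 0.26, 0.08], [0.21, 0.06, 0.15, -0.49, -0.15], [-0.03, -0.01, -0.02, 0.06, 0.02], [-0.62, -0.17, -0.45, 1.44, 0.44], [-0.71, -0.19, -0.51, 1.65, 0.50]] + [[-0.33, -0.74, -0.18, -0.22, -0.21], [-0.54, -1.21, -0.3, -0.36, -0.35], [0.00, 0.0, 0.0, 0.0, 0.00], [-0.36, -0.81, -0.2, -0.24, -0.23], [0.21, 0.46, 0.12, 0.14, 0.13]] + [[0.35, 0.04, -1.07, -0.38, 0.65], [-0.20, -0.02, 0.62, 0.22, -0.38], [0.14, 0.01, -0.43, -0.15, 0.26], [-0.06, -0.01, 0.17, 0.06, -0.11], [-0.07, -0.01, 0.22, 0.08, -0.14]] + [[-0.07, 0.11, -0.13, -0.0, -0.18],[-0.09, 0.15, -0.16, -0.00, -0.23],[0.03, -0.05, 0.05, 0.00, 0.07],[0.12, -0.2, 0.23, 0.0, 0.32],[-0.12, 0.21, -0.23, -0.0, -0.32]]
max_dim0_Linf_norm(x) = 2.86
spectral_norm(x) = 3.78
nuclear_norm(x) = 10.94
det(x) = 26.99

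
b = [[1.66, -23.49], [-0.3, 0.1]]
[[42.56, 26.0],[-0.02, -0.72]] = b @ [[-0.54, 2.08], [-1.85, -0.96]]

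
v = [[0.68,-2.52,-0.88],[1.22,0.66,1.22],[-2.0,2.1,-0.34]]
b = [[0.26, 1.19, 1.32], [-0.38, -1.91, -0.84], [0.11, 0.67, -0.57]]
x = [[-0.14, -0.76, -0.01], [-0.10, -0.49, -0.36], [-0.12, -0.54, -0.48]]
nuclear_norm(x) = 1.56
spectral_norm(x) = 1.17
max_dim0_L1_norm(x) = 1.79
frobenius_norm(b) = 2.92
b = v @ x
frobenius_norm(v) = 4.42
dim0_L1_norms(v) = [3.9, 5.28, 2.44]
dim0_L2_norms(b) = [0.47, 2.35, 1.67]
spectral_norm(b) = 2.73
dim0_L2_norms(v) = [2.44, 3.35, 1.54]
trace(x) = -1.11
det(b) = 0.00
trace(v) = 1.00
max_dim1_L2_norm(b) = 2.12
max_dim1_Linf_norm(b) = 1.91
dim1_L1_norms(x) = [0.91, 0.95, 1.14]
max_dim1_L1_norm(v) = 4.44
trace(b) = -2.22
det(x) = -0.00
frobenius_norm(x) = 1.23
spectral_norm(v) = 3.80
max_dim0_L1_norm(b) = 3.77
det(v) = -0.21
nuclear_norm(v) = 6.08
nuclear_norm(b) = 3.75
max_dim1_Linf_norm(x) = 0.76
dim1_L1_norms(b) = [2.77, 3.13, 1.35]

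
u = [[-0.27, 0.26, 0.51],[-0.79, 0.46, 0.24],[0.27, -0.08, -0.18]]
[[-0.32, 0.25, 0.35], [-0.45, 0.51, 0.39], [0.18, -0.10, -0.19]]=u@[[0.38,-0.15,-0.35], [-0.15,0.87,-0.03], [-0.35,-0.03,0.52]]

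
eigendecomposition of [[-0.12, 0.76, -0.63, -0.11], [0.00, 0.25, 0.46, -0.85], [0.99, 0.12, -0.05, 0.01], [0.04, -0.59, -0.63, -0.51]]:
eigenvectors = [[(0.33+0j), -0.65+0.00j, (-0.65-0j), -0.22+0.00j],[(0.74+0j), 0.10-0.30j, 0.10+0.30j, (0.5+0j)],[(0.39+0j), (0.07+0.64j), 0.07-0.64j, 0.16+0.00j],[(-0.44+0j), (-0.25+0.06j), (-0.25-0.06j), (0.82+0j)]]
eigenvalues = [(1+0j), (-0.21+0.98j), (-0.21-0.98j), (-1+0j)]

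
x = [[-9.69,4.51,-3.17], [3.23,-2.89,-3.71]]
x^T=[[-9.69, 3.23], [4.51, -2.89], [-3.17, -3.71]]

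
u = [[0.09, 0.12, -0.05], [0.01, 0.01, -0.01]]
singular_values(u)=[0.16, 0.01]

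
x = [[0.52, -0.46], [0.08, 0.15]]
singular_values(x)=[0.7, 0.17]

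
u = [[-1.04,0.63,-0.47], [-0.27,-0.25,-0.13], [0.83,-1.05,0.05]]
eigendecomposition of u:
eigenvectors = [[(-0.57+0.19j), -0.57-0.19j, 0.71+0.00j], [-0.17-0.11j, -0.17+0.11j, (0.68+0j)], [(0.77+0j), (0.77-0j), 0.20+0.00j]]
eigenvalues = [(-0.33+0.35j), (-0.33-0.35j), (-0.57+0j)]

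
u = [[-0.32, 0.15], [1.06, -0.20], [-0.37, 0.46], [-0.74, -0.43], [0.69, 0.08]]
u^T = [[-0.32, 1.06, -0.37, -0.74, 0.69], [0.15, -0.20, 0.46, -0.43, 0.08]]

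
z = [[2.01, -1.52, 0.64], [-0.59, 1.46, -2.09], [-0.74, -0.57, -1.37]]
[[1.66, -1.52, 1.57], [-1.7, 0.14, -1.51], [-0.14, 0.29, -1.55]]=z @ [[0.22, -0.78, 0.72], [-0.69, 0.05, 0.20], [0.27, 0.19, 0.66]]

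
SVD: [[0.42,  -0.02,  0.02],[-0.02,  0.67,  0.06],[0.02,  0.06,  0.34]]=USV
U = [[-0.06, -0.97, -0.24], [0.98, -0.02, -0.18], [0.17, -0.24, 0.96]]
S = [0.68, 0.42, 0.32]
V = [[-0.06, 0.98, 0.17], [-0.97, -0.02, -0.24], [-0.24, -0.18, 0.96]]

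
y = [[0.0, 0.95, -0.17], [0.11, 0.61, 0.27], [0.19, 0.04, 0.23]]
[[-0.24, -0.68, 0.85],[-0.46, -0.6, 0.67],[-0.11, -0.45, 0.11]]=y@ [[0.79, -2.66, -0.0], [-0.44, -0.66, 0.95], [-1.05, 0.34, 0.33]]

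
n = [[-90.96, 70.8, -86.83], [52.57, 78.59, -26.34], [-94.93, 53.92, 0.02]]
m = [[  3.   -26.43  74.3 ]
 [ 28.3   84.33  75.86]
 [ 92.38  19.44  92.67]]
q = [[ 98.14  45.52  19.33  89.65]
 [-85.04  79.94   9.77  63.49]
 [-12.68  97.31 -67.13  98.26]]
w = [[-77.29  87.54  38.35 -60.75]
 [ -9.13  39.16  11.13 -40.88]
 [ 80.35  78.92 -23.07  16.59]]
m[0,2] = 74.3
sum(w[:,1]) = 205.62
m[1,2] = 75.86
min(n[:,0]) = -94.93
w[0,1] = 87.54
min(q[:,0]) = -85.04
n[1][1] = 78.59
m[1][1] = 84.33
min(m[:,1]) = -26.43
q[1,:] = [-85.04, 79.94, 9.77, 63.49]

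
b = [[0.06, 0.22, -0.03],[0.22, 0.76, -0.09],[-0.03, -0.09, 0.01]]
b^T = [[0.06, 0.22, -0.03], [0.22, 0.76, -0.09], [-0.03, -0.09, 0.01]]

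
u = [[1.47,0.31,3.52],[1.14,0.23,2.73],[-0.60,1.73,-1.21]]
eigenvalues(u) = [-1.93, 0.0, 2.42]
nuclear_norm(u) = 6.79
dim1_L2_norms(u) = [3.83, 2.97, 2.19]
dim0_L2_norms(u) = [1.95, 1.77, 4.62]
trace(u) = 0.49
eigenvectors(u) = [[-0.61, -0.92, 0.78],[-0.48, -0.05, 0.60],[0.63, 0.39, 0.16]]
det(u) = -0.00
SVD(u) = [[-0.76,-0.22,0.61], [-0.59,-0.17,-0.79], [0.28,-0.96,-0.00]] @ diag([5.013066380728498, 1.7717125209629756, 0.0004532909628925629]) @ [[-0.39,0.02,-0.92], [0.04,-1.00,-0.04], [0.92,0.05,-0.39]]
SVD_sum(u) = [[1.48, -0.08, 3.51], [1.15, -0.06, 2.72], [-0.54, 0.03, -1.27]] + [[-0.01, 0.39, 0.01], [-0.01, 0.29, 0.01], [-0.06, 1.70, 0.06]] + [[0.0, 0.0, -0.0], [-0.0, -0.0, 0.0], [-0.0, -0.00, 0.0]]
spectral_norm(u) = 5.01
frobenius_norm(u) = 5.32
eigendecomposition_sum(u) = [[0.72, -1.35, 1.55], [0.57, -1.05, 1.21], [-0.75, 1.39, -1.61]] + [[0.00, -0.0, -0.0],[0.00, -0.00, -0.00],[-0.0, 0.0, 0.00]] + [[0.74, 1.66, 1.97], [0.57, 1.28, 1.52], [0.15, 0.34, 0.4]]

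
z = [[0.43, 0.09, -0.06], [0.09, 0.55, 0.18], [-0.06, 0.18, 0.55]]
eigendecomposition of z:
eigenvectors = [[-0.6,0.79,0.08],[0.58,0.37,0.72],[-0.54,-0.48,0.69]]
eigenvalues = [0.29, 0.51, 0.73]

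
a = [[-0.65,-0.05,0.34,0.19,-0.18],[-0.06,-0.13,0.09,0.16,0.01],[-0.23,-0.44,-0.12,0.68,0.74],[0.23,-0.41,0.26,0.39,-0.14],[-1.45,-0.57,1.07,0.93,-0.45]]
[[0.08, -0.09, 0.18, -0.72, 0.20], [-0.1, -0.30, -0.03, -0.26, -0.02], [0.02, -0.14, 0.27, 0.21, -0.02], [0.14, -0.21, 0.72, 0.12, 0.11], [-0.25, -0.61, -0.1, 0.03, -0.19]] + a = [[-0.57, -0.14, 0.52, -0.53, 0.02], [-0.16, -0.43, 0.06, -0.10, -0.01], [-0.21, -0.58, 0.15, 0.89, 0.72], [0.37, -0.62, 0.98, 0.51, -0.03], [-1.70, -1.18, 0.97, 0.96, -0.64]]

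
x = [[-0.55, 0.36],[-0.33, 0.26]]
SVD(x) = [[-0.84, -0.54],[-0.54, 0.84]] @ diag([0.7795102306064734, 0.031045134559904316]) @ [[0.82, -0.57], [0.57, 0.82]]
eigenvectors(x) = [[-0.88, -0.50], [-0.47, -0.86]]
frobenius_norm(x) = 0.78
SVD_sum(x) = [[-0.54, 0.37], [-0.34, 0.24]] + [[-0.01, -0.01], [0.01, 0.02]]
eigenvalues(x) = [-0.36, 0.07]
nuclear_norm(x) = 0.81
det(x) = -0.02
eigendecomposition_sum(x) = [[-0.52, 0.30], [-0.28, 0.16]] + [[-0.03, 0.06], [-0.05, 0.1]]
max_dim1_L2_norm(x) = 0.66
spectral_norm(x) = 0.78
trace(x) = -0.29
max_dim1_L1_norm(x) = 0.91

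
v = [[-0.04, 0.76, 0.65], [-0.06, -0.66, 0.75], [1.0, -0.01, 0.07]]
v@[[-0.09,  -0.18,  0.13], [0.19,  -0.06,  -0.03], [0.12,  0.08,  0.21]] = [[0.23, 0.01, 0.11], [-0.03, 0.11, 0.17], [-0.08, -0.17, 0.14]]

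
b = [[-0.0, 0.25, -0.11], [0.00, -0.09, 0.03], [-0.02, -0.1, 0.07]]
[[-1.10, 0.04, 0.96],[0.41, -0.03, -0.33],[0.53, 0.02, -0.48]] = b@[[-7.02, 0.4, 2.73], [-5.18, 0.83, 3.19], [-1.78, 1.56, -1.49]]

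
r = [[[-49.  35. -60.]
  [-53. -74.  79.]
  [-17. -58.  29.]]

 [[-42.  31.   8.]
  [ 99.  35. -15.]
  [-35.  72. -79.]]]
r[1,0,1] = 31.0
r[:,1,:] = [[-53.0, -74.0, 79.0], [99.0, 35.0, -15.0]]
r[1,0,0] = -42.0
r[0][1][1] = -74.0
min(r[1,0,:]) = -42.0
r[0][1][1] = -74.0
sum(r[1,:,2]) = -86.0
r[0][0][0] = -49.0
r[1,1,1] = 35.0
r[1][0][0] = -42.0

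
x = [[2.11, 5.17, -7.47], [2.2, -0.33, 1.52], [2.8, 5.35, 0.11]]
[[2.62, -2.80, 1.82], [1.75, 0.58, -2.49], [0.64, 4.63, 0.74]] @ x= [[4.46,24.21,-23.63], [-2.0,-4.47,-12.46], [13.61,5.74,2.34]]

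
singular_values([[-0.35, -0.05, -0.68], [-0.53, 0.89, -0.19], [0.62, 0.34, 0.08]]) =[1.12, 0.85, 0.48]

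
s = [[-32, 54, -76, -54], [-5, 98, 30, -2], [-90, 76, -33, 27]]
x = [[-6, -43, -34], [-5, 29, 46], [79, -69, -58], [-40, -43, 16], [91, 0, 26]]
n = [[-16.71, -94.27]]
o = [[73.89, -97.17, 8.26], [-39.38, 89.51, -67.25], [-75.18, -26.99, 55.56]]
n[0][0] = -16.71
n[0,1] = -94.27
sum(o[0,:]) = -15.020000000000001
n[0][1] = -94.27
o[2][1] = -26.99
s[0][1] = 54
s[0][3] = -54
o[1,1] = 89.51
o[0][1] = -97.17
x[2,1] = -69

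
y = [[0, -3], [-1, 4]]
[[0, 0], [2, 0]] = y @ [[-2, 0], [0, 0]]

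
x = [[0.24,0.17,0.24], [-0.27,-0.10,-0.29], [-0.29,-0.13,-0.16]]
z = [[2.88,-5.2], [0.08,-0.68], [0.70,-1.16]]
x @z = [[0.87,-1.64],[-0.99,1.81],[-0.96,1.78]]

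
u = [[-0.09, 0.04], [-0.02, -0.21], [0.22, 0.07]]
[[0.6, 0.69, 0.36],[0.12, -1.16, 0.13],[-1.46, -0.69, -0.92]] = u @ [[-6.64, -5.03, -4.13], [0.06, 6.02, -0.23]]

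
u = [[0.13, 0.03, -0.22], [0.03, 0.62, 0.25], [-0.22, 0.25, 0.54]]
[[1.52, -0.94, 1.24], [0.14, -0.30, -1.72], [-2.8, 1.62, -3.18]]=u @ [[1.11,-1.76,1.05], [2.56,-1.62,-0.77], [-5.91,3.03,-5.10]]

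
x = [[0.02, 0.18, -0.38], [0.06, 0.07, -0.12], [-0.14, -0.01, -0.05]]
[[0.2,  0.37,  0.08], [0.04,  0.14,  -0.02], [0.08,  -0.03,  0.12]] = x@[[-0.56, 0.5, -0.66], [0.81, 0.18, -0.56], [-0.16, -0.85, -0.51]]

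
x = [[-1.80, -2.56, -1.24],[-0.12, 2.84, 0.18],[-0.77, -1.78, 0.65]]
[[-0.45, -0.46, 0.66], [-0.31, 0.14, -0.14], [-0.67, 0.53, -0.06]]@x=[[0.36,-1.33,0.90], [0.65,1.44,0.32], [1.19,3.33,0.89]]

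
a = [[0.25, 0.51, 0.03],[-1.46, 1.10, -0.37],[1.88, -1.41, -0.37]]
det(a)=-0.863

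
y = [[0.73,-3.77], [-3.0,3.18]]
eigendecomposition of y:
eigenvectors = [[-0.85, 0.62], [-0.53, -0.79]]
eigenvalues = [-1.62, 5.53]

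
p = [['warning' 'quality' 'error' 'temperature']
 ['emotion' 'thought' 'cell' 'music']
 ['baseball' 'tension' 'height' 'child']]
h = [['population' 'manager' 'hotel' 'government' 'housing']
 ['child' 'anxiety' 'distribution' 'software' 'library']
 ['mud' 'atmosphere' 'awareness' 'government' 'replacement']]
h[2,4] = 'replacement'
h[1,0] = 'child'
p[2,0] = 'baseball'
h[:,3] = ['government', 'software', 'government']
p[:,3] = ['temperature', 'music', 'child']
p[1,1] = 'thought'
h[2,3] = 'government'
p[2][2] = 'height'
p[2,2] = 'height'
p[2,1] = 'tension'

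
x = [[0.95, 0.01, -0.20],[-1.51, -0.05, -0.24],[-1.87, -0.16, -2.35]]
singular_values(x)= [3.28, 1.25, 0.0]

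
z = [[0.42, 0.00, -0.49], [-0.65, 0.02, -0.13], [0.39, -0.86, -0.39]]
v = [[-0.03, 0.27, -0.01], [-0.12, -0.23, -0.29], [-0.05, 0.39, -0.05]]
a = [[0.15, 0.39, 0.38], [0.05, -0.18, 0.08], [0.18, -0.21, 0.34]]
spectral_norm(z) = 1.14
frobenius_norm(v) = 0.62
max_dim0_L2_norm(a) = 0.52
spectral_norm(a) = 0.59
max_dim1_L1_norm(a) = 0.92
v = z @ a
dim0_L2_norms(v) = [0.13, 0.53, 0.29]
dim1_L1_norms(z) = [0.91, 0.8, 1.64]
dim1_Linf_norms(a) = [0.39, 0.18, 0.34]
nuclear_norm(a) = 1.04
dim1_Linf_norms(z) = [0.49, 0.65, 0.86]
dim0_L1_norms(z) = [1.46, 0.88, 1.01]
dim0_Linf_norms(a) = [0.18, 0.39, 0.38]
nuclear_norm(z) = 2.22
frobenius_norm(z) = 1.38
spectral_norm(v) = 0.54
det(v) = -0.00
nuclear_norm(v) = 0.85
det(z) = -0.32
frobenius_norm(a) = 0.74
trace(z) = 0.05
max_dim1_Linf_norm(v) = 0.39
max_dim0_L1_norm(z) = 1.46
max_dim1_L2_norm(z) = 1.02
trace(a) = 0.31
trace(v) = -0.31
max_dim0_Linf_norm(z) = 0.86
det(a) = 0.00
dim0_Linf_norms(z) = [0.65, 0.86, 0.49]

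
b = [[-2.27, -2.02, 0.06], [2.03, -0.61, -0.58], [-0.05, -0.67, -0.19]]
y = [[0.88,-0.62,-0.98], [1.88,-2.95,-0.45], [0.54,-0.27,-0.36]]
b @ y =[[-5.76, 7.35, 3.11], [0.33, 0.70, -1.51], [-1.41, 2.06, 0.42]]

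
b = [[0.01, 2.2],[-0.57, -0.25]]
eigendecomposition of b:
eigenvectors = [[(0.89+0j), (0.89-0j)], [(-0.05+0.45j), (-0.05-0.45j)]]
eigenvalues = [(-0.12+1.11j), (-0.12-1.11j)]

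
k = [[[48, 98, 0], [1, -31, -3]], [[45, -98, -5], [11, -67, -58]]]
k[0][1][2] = -3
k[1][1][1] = -67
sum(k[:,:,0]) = 105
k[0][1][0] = 1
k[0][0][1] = 98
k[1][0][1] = -98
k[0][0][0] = 48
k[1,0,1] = -98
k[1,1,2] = -58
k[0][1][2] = -3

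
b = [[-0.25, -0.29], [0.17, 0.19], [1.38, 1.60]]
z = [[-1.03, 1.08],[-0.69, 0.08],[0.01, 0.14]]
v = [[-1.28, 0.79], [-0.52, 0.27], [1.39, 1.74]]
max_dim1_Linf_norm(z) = 1.08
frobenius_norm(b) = 2.16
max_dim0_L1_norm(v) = 3.19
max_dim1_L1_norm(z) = 2.11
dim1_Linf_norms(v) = [1.28, 0.52, 1.74]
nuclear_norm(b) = 2.17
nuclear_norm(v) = 3.83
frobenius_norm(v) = 2.75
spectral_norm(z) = 1.59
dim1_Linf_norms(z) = [1.08, 0.69, 0.14]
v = z + b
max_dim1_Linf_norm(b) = 1.6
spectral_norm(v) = 2.25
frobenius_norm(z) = 1.65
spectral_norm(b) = 2.16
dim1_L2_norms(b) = [0.38, 0.25, 2.11]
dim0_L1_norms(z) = [1.73, 1.3]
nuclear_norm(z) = 2.03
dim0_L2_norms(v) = [1.96, 1.93]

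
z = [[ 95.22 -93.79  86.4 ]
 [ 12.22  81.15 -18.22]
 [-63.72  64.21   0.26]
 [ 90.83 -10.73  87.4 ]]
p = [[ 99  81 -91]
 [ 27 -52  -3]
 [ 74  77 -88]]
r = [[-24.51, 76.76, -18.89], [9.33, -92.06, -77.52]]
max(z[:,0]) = 95.22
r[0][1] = 76.76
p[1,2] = -3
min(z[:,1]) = -93.79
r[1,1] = -92.06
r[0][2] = -18.89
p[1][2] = -3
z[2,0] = -63.72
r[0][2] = -18.89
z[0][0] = 95.22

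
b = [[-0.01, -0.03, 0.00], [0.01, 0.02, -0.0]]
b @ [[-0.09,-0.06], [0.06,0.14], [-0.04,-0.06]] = [[-0.0, -0.0], [0.00, 0.00]]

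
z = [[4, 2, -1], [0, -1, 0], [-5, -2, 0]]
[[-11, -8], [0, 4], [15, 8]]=z @ [[-3, 0], [0, -4], [-1, 0]]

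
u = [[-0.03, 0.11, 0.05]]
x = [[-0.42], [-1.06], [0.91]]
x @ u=[[0.01, -0.05, -0.02], [0.03, -0.12, -0.05], [-0.03, 0.1, 0.05]]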